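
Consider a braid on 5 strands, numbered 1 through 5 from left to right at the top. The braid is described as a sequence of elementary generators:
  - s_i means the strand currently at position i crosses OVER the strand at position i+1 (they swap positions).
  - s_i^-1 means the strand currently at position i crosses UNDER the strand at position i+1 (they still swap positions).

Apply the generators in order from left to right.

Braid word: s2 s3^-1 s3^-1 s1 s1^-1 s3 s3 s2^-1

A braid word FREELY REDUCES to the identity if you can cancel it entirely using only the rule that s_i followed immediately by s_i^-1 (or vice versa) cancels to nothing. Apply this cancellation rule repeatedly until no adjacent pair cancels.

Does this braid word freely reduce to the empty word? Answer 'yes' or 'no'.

Gen 1 (s2): push. Stack: [s2]
Gen 2 (s3^-1): push. Stack: [s2 s3^-1]
Gen 3 (s3^-1): push. Stack: [s2 s3^-1 s3^-1]
Gen 4 (s1): push. Stack: [s2 s3^-1 s3^-1 s1]
Gen 5 (s1^-1): cancels prior s1. Stack: [s2 s3^-1 s3^-1]
Gen 6 (s3): cancels prior s3^-1. Stack: [s2 s3^-1]
Gen 7 (s3): cancels prior s3^-1. Stack: [s2]
Gen 8 (s2^-1): cancels prior s2. Stack: []
Reduced word: (empty)

Answer: yes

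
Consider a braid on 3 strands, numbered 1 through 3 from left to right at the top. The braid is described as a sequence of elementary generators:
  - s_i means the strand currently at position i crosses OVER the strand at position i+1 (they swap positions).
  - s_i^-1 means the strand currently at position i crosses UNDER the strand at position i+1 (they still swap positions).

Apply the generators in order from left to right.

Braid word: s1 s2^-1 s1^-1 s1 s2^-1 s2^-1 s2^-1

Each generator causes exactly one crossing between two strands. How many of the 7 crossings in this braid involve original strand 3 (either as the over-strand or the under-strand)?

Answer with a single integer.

Gen 1: crossing 1x2. Involves strand 3? no. Count so far: 0
Gen 2: crossing 1x3. Involves strand 3? yes. Count so far: 1
Gen 3: crossing 2x3. Involves strand 3? yes. Count so far: 2
Gen 4: crossing 3x2. Involves strand 3? yes. Count so far: 3
Gen 5: crossing 3x1. Involves strand 3? yes. Count so far: 4
Gen 6: crossing 1x3. Involves strand 3? yes. Count so far: 5
Gen 7: crossing 3x1. Involves strand 3? yes. Count so far: 6

Answer: 6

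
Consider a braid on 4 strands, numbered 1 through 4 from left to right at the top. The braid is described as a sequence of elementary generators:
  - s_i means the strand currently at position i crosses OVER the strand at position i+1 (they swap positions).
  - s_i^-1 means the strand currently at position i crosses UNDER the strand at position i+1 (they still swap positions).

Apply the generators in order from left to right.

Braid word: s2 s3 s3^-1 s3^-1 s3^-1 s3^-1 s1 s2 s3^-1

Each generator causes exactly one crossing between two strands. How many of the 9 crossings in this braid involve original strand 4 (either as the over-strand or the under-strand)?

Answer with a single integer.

Answer: 6

Derivation:
Gen 1: crossing 2x3. Involves strand 4? no. Count so far: 0
Gen 2: crossing 2x4. Involves strand 4? yes. Count so far: 1
Gen 3: crossing 4x2. Involves strand 4? yes. Count so far: 2
Gen 4: crossing 2x4. Involves strand 4? yes. Count so far: 3
Gen 5: crossing 4x2. Involves strand 4? yes. Count so far: 4
Gen 6: crossing 2x4. Involves strand 4? yes. Count so far: 5
Gen 7: crossing 1x3. Involves strand 4? no. Count so far: 5
Gen 8: crossing 1x4. Involves strand 4? yes. Count so far: 6
Gen 9: crossing 1x2. Involves strand 4? no. Count so far: 6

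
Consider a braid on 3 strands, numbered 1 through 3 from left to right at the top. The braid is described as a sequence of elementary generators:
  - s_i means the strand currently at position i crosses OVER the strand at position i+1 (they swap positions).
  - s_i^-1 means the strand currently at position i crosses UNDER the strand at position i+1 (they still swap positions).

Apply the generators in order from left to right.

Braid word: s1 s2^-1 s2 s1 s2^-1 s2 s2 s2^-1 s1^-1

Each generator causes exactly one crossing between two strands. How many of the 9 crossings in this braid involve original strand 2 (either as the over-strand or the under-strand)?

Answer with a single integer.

Gen 1: crossing 1x2. Involves strand 2? yes. Count so far: 1
Gen 2: crossing 1x3. Involves strand 2? no. Count so far: 1
Gen 3: crossing 3x1. Involves strand 2? no. Count so far: 1
Gen 4: crossing 2x1. Involves strand 2? yes. Count so far: 2
Gen 5: crossing 2x3. Involves strand 2? yes. Count so far: 3
Gen 6: crossing 3x2. Involves strand 2? yes. Count so far: 4
Gen 7: crossing 2x3. Involves strand 2? yes. Count so far: 5
Gen 8: crossing 3x2. Involves strand 2? yes. Count so far: 6
Gen 9: crossing 1x2. Involves strand 2? yes. Count so far: 7

Answer: 7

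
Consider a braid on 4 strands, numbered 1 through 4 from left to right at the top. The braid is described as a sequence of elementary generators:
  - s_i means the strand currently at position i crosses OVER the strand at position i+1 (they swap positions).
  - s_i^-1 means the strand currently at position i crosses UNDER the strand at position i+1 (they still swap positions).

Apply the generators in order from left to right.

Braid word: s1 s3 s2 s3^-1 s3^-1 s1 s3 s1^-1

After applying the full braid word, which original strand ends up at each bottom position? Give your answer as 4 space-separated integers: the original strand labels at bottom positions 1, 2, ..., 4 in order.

Gen 1 (s1): strand 1 crosses over strand 2. Perm now: [2 1 3 4]
Gen 2 (s3): strand 3 crosses over strand 4. Perm now: [2 1 4 3]
Gen 3 (s2): strand 1 crosses over strand 4. Perm now: [2 4 1 3]
Gen 4 (s3^-1): strand 1 crosses under strand 3. Perm now: [2 4 3 1]
Gen 5 (s3^-1): strand 3 crosses under strand 1. Perm now: [2 4 1 3]
Gen 6 (s1): strand 2 crosses over strand 4. Perm now: [4 2 1 3]
Gen 7 (s3): strand 1 crosses over strand 3. Perm now: [4 2 3 1]
Gen 8 (s1^-1): strand 4 crosses under strand 2. Perm now: [2 4 3 1]

Answer: 2 4 3 1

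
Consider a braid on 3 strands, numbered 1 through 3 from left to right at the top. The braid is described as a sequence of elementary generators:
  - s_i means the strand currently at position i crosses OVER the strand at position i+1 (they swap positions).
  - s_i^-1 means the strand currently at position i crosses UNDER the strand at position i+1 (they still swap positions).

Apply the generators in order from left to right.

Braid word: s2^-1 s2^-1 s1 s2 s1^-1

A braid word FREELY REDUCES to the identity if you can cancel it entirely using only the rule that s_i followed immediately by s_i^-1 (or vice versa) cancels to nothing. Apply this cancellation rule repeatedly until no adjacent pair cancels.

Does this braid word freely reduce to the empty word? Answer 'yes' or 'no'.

Gen 1 (s2^-1): push. Stack: [s2^-1]
Gen 2 (s2^-1): push. Stack: [s2^-1 s2^-1]
Gen 3 (s1): push. Stack: [s2^-1 s2^-1 s1]
Gen 4 (s2): push. Stack: [s2^-1 s2^-1 s1 s2]
Gen 5 (s1^-1): push. Stack: [s2^-1 s2^-1 s1 s2 s1^-1]
Reduced word: s2^-1 s2^-1 s1 s2 s1^-1

Answer: no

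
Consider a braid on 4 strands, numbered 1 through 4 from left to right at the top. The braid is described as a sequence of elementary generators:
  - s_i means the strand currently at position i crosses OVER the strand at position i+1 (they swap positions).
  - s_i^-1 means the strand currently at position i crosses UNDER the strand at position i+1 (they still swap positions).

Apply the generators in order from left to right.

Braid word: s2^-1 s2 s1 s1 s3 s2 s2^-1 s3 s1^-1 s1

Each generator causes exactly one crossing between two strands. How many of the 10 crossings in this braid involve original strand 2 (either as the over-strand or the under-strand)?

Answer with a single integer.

Gen 1: crossing 2x3. Involves strand 2? yes. Count so far: 1
Gen 2: crossing 3x2. Involves strand 2? yes. Count so far: 2
Gen 3: crossing 1x2. Involves strand 2? yes. Count so far: 3
Gen 4: crossing 2x1. Involves strand 2? yes. Count so far: 4
Gen 5: crossing 3x4. Involves strand 2? no. Count so far: 4
Gen 6: crossing 2x4. Involves strand 2? yes. Count so far: 5
Gen 7: crossing 4x2. Involves strand 2? yes. Count so far: 6
Gen 8: crossing 4x3. Involves strand 2? no. Count so far: 6
Gen 9: crossing 1x2. Involves strand 2? yes. Count so far: 7
Gen 10: crossing 2x1. Involves strand 2? yes. Count so far: 8

Answer: 8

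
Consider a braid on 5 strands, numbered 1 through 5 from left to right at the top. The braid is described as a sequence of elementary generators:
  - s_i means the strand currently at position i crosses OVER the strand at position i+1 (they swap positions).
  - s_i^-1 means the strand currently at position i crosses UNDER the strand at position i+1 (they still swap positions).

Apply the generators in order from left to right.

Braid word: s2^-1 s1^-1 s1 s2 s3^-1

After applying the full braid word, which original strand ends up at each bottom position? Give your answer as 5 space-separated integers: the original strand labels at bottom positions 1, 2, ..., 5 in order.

Gen 1 (s2^-1): strand 2 crosses under strand 3. Perm now: [1 3 2 4 5]
Gen 2 (s1^-1): strand 1 crosses under strand 3. Perm now: [3 1 2 4 5]
Gen 3 (s1): strand 3 crosses over strand 1. Perm now: [1 3 2 4 5]
Gen 4 (s2): strand 3 crosses over strand 2. Perm now: [1 2 3 4 5]
Gen 5 (s3^-1): strand 3 crosses under strand 4. Perm now: [1 2 4 3 5]

Answer: 1 2 4 3 5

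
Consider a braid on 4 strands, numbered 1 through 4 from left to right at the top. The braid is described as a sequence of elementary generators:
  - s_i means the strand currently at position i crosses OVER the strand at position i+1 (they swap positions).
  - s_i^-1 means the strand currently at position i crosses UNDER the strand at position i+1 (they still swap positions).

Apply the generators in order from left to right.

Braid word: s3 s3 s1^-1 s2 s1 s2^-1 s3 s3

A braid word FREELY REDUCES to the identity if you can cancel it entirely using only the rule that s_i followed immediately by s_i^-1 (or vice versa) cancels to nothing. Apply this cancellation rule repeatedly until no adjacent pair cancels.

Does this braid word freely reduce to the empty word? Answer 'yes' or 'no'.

Gen 1 (s3): push. Stack: [s3]
Gen 2 (s3): push. Stack: [s3 s3]
Gen 3 (s1^-1): push. Stack: [s3 s3 s1^-1]
Gen 4 (s2): push. Stack: [s3 s3 s1^-1 s2]
Gen 5 (s1): push. Stack: [s3 s3 s1^-1 s2 s1]
Gen 6 (s2^-1): push. Stack: [s3 s3 s1^-1 s2 s1 s2^-1]
Gen 7 (s3): push. Stack: [s3 s3 s1^-1 s2 s1 s2^-1 s3]
Gen 8 (s3): push. Stack: [s3 s3 s1^-1 s2 s1 s2^-1 s3 s3]
Reduced word: s3 s3 s1^-1 s2 s1 s2^-1 s3 s3

Answer: no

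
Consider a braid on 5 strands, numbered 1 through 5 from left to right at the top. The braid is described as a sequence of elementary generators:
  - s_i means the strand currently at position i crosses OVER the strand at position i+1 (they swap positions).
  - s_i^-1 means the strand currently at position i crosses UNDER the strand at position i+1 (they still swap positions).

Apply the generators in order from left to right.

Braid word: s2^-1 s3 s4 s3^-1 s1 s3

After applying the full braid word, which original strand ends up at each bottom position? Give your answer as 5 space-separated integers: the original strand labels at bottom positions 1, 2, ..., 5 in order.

Answer: 3 1 4 5 2

Derivation:
Gen 1 (s2^-1): strand 2 crosses under strand 3. Perm now: [1 3 2 4 5]
Gen 2 (s3): strand 2 crosses over strand 4. Perm now: [1 3 4 2 5]
Gen 3 (s4): strand 2 crosses over strand 5. Perm now: [1 3 4 5 2]
Gen 4 (s3^-1): strand 4 crosses under strand 5. Perm now: [1 3 5 4 2]
Gen 5 (s1): strand 1 crosses over strand 3. Perm now: [3 1 5 4 2]
Gen 6 (s3): strand 5 crosses over strand 4. Perm now: [3 1 4 5 2]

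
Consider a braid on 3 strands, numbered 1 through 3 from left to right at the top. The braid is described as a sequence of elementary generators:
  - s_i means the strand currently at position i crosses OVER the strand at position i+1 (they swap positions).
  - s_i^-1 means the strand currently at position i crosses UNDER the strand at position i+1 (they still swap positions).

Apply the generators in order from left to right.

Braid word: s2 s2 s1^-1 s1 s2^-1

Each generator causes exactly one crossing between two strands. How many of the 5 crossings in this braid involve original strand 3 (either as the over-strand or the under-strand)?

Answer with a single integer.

Gen 1: crossing 2x3. Involves strand 3? yes. Count so far: 1
Gen 2: crossing 3x2. Involves strand 3? yes. Count so far: 2
Gen 3: crossing 1x2. Involves strand 3? no. Count so far: 2
Gen 4: crossing 2x1. Involves strand 3? no. Count so far: 2
Gen 5: crossing 2x3. Involves strand 3? yes. Count so far: 3

Answer: 3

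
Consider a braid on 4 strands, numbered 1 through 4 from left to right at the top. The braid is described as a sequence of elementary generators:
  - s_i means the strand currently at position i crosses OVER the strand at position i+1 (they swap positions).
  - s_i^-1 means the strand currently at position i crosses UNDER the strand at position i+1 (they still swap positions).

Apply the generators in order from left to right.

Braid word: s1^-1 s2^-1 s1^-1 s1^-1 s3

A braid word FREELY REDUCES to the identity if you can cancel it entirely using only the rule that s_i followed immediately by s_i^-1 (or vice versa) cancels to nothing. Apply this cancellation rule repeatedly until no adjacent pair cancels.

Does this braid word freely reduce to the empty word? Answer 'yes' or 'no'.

Gen 1 (s1^-1): push. Stack: [s1^-1]
Gen 2 (s2^-1): push. Stack: [s1^-1 s2^-1]
Gen 3 (s1^-1): push. Stack: [s1^-1 s2^-1 s1^-1]
Gen 4 (s1^-1): push. Stack: [s1^-1 s2^-1 s1^-1 s1^-1]
Gen 5 (s3): push. Stack: [s1^-1 s2^-1 s1^-1 s1^-1 s3]
Reduced word: s1^-1 s2^-1 s1^-1 s1^-1 s3

Answer: no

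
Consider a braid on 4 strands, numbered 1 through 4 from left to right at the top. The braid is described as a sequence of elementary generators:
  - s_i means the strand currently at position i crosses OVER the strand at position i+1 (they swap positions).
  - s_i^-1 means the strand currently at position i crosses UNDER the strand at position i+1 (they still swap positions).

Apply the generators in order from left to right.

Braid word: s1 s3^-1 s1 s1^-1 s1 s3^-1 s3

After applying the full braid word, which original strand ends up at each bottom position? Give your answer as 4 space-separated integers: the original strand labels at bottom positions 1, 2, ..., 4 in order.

Gen 1 (s1): strand 1 crosses over strand 2. Perm now: [2 1 3 4]
Gen 2 (s3^-1): strand 3 crosses under strand 4. Perm now: [2 1 4 3]
Gen 3 (s1): strand 2 crosses over strand 1. Perm now: [1 2 4 3]
Gen 4 (s1^-1): strand 1 crosses under strand 2. Perm now: [2 1 4 3]
Gen 5 (s1): strand 2 crosses over strand 1. Perm now: [1 2 4 3]
Gen 6 (s3^-1): strand 4 crosses under strand 3. Perm now: [1 2 3 4]
Gen 7 (s3): strand 3 crosses over strand 4. Perm now: [1 2 4 3]

Answer: 1 2 4 3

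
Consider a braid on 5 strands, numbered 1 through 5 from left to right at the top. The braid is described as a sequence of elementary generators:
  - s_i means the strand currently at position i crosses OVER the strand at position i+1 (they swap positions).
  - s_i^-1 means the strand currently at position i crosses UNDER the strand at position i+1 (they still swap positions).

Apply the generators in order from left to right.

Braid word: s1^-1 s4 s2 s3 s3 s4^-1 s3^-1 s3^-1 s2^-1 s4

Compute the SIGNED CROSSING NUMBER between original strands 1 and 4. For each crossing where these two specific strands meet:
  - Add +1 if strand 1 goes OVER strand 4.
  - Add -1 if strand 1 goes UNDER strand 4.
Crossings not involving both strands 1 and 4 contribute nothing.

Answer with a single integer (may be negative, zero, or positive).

Gen 1: crossing 1x2. Both 1&4? no. Sum: 0
Gen 2: crossing 4x5. Both 1&4? no. Sum: 0
Gen 3: crossing 1x3. Both 1&4? no. Sum: 0
Gen 4: crossing 1x5. Both 1&4? no. Sum: 0
Gen 5: crossing 5x1. Both 1&4? no. Sum: 0
Gen 6: crossing 5x4. Both 1&4? no. Sum: 0
Gen 7: 1 under 4. Both 1&4? yes. Contrib: -1. Sum: -1
Gen 8: 4 under 1. Both 1&4? yes. Contrib: +1. Sum: 0
Gen 9: crossing 3x1. Both 1&4? no. Sum: 0
Gen 10: crossing 4x5. Both 1&4? no. Sum: 0

Answer: 0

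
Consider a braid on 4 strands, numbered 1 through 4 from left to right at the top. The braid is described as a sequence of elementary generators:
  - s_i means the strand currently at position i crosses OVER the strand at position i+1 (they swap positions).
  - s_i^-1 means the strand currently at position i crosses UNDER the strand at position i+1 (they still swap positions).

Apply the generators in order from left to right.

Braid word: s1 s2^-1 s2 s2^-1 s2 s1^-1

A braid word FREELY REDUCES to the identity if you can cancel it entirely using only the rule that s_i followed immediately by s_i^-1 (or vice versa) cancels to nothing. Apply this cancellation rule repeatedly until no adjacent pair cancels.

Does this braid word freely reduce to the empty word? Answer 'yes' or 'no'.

Answer: yes

Derivation:
Gen 1 (s1): push. Stack: [s1]
Gen 2 (s2^-1): push. Stack: [s1 s2^-1]
Gen 3 (s2): cancels prior s2^-1. Stack: [s1]
Gen 4 (s2^-1): push. Stack: [s1 s2^-1]
Gen 5 (s2): cancels prior s2^-1. Stack: [s1]
Gen 6 (s1^-1): cancels prior s1. Stack: []
Reduced word: (empty)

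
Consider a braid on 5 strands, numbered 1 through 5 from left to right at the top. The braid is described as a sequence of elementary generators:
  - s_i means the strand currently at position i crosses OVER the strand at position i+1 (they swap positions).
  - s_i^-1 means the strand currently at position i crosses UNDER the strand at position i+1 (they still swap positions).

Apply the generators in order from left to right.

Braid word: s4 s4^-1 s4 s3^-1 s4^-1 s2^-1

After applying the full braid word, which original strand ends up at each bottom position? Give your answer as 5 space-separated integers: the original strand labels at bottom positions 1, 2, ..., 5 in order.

Gen 1 (s4): strand 4 crosses over strand 5. Perm now: [1 2 3 5 4]
Gen 2 (s4^-1): strand 5 crosses under strand 4. Perm now: [1 2 3 4 5]
Gen 3 (s4): strand 4 crosses over strand 5. Perm now: [1 2 3 5 4]
Gen 4 (s3^-1): strand 3 crosses under strand 5. Perm now: [1 2 5 3 4]
Gen 5 (s4^-1): strand 3 crosses under strand 4. Perm now: [1 2 5 4 3]
Gen 6 (s2^-1): strand 2 crosses under strand 5. Perm now: [1 5 2 4 3]

Answer: 1 5 2 4 3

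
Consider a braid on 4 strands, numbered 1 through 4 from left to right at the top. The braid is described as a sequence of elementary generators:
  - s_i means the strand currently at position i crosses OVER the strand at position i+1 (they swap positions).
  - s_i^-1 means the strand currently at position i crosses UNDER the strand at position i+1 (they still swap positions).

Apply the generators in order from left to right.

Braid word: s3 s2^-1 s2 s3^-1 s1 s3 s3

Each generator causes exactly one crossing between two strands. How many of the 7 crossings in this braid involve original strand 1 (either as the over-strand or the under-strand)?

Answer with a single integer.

Gen 1: crossing 3x4. Involves strand 1? no. Count so far: 0
Gen 2: crossing 2x4. Involves strand 1? no. Count so far: 0
Gen 3: crossing 4x2. Involves strand 1? no. Count so far: 0
Gen 4: crossing 4x3. Involves strand 1? no. Count so far: 0
Gen 5: crossing 1x2. Involves strand 1? yes. Count so far: 1
Gen 6: crossing 3x4. Involves strand 1? no. Count so far: 1
Gen 7: crossing 4x3. Involves strand 1? no. Count so far: 1

Answer: 1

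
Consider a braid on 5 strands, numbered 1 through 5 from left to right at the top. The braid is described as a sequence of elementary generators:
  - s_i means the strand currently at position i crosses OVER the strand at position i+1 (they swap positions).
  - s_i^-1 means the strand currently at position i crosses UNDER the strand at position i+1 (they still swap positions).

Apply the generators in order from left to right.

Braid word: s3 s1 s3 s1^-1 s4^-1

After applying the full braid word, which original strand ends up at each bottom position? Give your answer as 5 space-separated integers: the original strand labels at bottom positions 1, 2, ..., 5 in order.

Answer: 1 2 3 5 4

Derivation:
Gen 1 (s3): strand 3 crosses over strand 4. Perm now: [1 2 4 3 5]
Gen 2 (s1): strand 1 crosses over strand 2. Perm now: [2 1 4 3 5]
Gen 3 (s3): strand 4 crosses over strand 3. Perm now: [2 1 3 4 5]
Gen 4 (s1^-1): strand 2 crosses under strand 1. Perm now: [1 2 3 4 5]
Gen 5 (s4^-1): strand 4 crosses under strand 5. Perm now: [1 2 3 5 4]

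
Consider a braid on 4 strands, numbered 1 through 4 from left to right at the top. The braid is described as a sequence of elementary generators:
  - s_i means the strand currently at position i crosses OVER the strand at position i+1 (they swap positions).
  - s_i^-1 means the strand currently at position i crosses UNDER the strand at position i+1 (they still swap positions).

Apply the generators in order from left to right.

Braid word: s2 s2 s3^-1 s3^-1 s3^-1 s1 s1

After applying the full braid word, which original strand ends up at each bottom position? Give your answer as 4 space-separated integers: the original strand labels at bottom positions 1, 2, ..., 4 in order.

Gen 1 (s2): strand 2 crosses over strand 3. Perm now: [1 3 2 4]
Gen 2 (s2): strand 3 crosses over strand 2. Perm now: [1 2 3 4]
Gen 3 (s3^-1): strand 3 crosses under strand 4. Perm now: [1 2 4 3]
Gen 4 (s3^-1): strand 4 crosses under strand 3. Perm now: [1 2 3 4]
Gen 5 (s3^-1): strand 3 crosses under strand 4. Perm now: [1 2 4 3]
Gen 6 (s1): strand 1 crosses over strand 2. Perm now: [2 1 4 3]
Gen 7 (s1): strand 2 crosses over strand 1. Perm now: [1 2 4 3]

Answer: 1 2 4 3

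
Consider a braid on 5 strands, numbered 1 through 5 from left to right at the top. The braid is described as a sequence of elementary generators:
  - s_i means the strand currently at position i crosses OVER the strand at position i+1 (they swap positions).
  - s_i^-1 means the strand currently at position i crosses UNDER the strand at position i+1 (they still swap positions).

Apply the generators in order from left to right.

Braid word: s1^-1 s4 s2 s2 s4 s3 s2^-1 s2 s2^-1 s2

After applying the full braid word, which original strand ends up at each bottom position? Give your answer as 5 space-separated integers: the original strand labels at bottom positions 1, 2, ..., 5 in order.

Answer: 2 1 4 3 5

Derivation:
Gen 1 (s1^-1): strand 1 crosses under strand 2. Perm now: [2 1 3 4 5]
Gen 2 (s4): strand 4 crosses over strand 5. Perm now: [2 1 3 5 4]
Gen 3 (s2): strand 1 crosses over strand 3. Perm now: [2 3 1 5 4]
Gen 4 (s2): strand 3 crosses over strand 1. Perm now: [2 1 3 5 4]
Gen 5 (s4): strand 5 crosses over strand 4. Perm now: [2 1 3 4 5]
Gen 6 (s3): strand 3 crosses over strand 4. Perm now: [2 1 4 3 5]
Gen 7 (s2^-1): strand 1 crosses under strand 4. Perm now: [2 4 1 3 5]
Gen 8 (s2): strand 4 crosses over strand 1. Perm now: [2 1 4 3 5]
Gen 9 (s2^-1): strand 1 crosses under strand 4. Perm now: [2 4 1 3 5]
Gen 10 (s2): strand 4 crosses over strand 1. Perm now: [2 1 4 3 5]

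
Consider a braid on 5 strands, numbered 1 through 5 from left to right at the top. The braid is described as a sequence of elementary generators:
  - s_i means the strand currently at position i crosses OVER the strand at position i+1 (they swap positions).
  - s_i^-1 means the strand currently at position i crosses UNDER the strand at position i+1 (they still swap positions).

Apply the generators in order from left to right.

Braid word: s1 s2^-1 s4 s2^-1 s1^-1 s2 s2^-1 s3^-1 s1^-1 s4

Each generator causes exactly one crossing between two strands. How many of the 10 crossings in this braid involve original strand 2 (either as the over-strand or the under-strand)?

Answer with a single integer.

Gen 1: crossing 1x2. Involves strand 2? yes. Count so far: 1
Gen 2: crossing 1x3. Involves strand 2? no. Count so far: 1
Gen 3: crossing 4x5. Involves strand 2? no. Count so far: 1
Gen 4: crossing 3x1. Involves strand 2? no. Count so far: 1
Gen 5: crossing 2x1. Involves strand 2? yes. Count so far: 2
Gen 6: crossing 2x3. Involves strand 2? yes. Count so far: 3
Gen 7: crossing 3x2. Involves strand 2? yes. Count so far: 4
Gen 8: crossing 3x5. Involves strand 2? no. Count so far: 4
Gen 9: crossing 1x2. Involves strand 2? yes. Count so far: 5
Gen 10: crossing 3x4. Involves strand 2? no. Count so far: 5

Answer: 5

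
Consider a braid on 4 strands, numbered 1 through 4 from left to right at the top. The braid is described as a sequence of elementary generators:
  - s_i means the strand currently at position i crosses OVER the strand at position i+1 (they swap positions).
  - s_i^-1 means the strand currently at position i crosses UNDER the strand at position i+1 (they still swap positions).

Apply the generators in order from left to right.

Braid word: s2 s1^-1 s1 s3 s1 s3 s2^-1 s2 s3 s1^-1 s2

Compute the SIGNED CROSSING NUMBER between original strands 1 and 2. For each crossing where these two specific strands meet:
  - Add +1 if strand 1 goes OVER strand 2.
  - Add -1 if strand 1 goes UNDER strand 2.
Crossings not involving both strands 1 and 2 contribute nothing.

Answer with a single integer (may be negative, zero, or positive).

Answer: -2

Derivation:
Gen 1: crossing 2x3. Both 1&2? no. Sum: 0
Gen 2: crossing 1x3. Both 1&2? no. Sum: 0
Gen 3: crossing 3x1. Both 1&2? no. Sum: 0
Gen 4: crossing 2x4. Both 1&2? no. Sum: 0
Gen 5: crossing 1x3. Both 1&2? no. Sum: 0
Gen 6: crossing 4x2. Both 1&2? no. Sum: 0
Gen 7: 1 under 2. Both 1&2? yes. Contrib: -1. Sum: -1
Gen 8: 2 over 1. Both 1&2? yes. Contrib: -1. Sum: -2
Gen 9: crossing 2x4. Both 1&2? no. Sum: -2
Gen 10: crossing 3x1. Both 1&2? no. Sum: -2
Gen 11: crossing 3x4. Both 1&2? no. Sum: -2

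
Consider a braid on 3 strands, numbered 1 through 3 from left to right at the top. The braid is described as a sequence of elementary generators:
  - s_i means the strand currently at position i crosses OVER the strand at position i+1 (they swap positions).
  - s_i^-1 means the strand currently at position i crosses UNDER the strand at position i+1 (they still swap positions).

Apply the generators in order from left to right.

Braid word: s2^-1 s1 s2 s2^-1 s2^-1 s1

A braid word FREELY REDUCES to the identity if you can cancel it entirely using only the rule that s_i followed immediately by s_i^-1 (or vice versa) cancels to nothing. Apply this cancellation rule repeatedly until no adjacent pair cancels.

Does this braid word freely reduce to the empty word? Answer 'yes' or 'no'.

Gen 1 (s2^-1): push. Stack: [s2^-1]
Gen 2 (s1): push. Stack: [s2^-1 s1]
Gen 3 (s2): push. Stack: [s2^-1 s1 s2]
Gen 4 (s2^-1): cancels prior s2. Stack: [s2^-1 s1]
Gen 5 (s2^-1): push. Stack: [s2^-1 s1 s2^-1]
Gen 6 (s1): push. Stack: [s2^-1 s1 s2^-1 s1]
Reduced word: s2^-1 s1 s2^-1 s1

Answer: no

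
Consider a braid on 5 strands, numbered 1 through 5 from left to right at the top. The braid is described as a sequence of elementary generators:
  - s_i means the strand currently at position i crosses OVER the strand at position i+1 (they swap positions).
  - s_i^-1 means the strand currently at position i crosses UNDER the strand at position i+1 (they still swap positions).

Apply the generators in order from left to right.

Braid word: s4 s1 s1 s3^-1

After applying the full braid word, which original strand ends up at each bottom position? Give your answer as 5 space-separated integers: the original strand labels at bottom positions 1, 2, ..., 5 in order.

Gen 1 (s4): strand 4 crosses over strand 5. Perm now: [1 2 3 5 4]
Gen 2 (s1): strand 1 crosses over strand 2. Perm now: [2 1 3 5 4]
Gen 3 (s1): strand 2 crosses over strand 1. Perm now: [1 2 3 5 4]
Gen 4 (s3^-1): strand 3 crosses under strand 5. Perm now: [1 2 5 3 4]

Answer: 1 2 5 3 4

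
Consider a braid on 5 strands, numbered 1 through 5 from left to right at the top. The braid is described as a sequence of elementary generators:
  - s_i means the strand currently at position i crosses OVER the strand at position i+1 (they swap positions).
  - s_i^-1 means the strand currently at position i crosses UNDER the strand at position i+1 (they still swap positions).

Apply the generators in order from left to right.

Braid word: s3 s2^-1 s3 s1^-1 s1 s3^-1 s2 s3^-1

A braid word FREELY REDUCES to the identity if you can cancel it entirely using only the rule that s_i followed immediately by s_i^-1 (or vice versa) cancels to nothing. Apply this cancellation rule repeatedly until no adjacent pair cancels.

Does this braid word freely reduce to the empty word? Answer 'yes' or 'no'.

Answer: yes

Derivation:
Gen 1 (s3): push. Stack: [s3]
Gen 2 (s2^-1): push. Stack: [s3 s2^-1]
Gen 3 (s3): push. Stack: [s3 s2^-1 s3]
Gen 4 (s1^-1): push. Stack: [s3 s2^-1 s3 s1^-1]
Gen 5 (s1): cancels prior s1^-1. Stack: [s3 s2^-1 s3]
Gen 6 (s3^-1): cancels prior s3. Stack: [s3 s2^-1]
Gen 7 (s2): cancels prior s2^-1. Stack: [s3]
Gen 8 (s3^-1): cancels prior s3. Stack: []
Reduced word: (empty)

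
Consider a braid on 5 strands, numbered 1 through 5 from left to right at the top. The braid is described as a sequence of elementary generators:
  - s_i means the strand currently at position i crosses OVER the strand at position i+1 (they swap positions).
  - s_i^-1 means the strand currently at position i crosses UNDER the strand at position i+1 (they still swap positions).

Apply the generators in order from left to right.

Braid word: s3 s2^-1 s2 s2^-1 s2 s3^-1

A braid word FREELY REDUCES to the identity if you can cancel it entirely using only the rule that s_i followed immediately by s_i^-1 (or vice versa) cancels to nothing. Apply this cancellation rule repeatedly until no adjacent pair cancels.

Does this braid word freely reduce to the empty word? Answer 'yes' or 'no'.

Answer: yes

Derivation:
Gen 1 (s3): push. Stack: [s3]
Gen 2 (s2^-1): push. Stack: [s3 s2^-1]
Gen 3 (s2): cancels prior s2^-1. Stack: [s3]
Gen 4 (s2^-1): push. Stack: [s3 s2^-1]
Gen 5 (s2): cancels prior s2^-1. Stack: [s3]
Gen 6 (s3^-1): cancels prior s3. Stack: []
Reduced word: (empty)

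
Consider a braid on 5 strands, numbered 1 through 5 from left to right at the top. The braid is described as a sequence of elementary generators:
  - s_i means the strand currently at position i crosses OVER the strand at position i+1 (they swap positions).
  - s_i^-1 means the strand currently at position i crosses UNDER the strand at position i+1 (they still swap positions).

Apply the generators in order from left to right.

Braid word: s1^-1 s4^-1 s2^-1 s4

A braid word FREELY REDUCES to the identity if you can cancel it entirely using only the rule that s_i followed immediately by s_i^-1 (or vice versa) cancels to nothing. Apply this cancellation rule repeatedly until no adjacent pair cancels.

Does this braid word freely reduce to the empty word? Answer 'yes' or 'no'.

Gen 1 (s1^-1): push. Stack: [s1^-1]
Gen 2 (s4^-1): push. Stack: [s1^-1 s4^-1]
Gen 3 (s2^-1): push. Stack: [s1^-1 s4^-1 s2^-1]
Gen 4 (s4): push. Stack: [s1^-1 s4^-1 s2^-1 s4]
Reduced word: s1^-1 s4^-1 s2^-1 s4

Answer: no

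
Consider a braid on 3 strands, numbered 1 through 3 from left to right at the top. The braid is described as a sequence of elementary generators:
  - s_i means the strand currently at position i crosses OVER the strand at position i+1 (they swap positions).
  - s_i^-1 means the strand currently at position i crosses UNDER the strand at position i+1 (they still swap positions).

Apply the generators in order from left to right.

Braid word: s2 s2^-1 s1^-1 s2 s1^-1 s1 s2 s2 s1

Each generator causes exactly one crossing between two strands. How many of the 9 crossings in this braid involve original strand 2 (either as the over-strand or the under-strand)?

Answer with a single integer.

Answer: 6

Derivation:
Gen 1: crossing 2x3. Involves strand 2? yes. Count so far: 1
Gen 2: crossing 3x2. Involves strand 2? yes. Count so far: 2
Gen 3: crossing 1x2. Involves strand 2? yes. Count so far: 3
Gen 4: crossing 1x3. Involves strand 2? no. Count so far: 3
Gen 5: crossing 2x3. Involves strand 2? yes. Count so far: 4
Gen 6: crossing 3x2. Involves strand 2? yes. Count so far: 5
Gen 7: crossing 3x1. Involves strand 2? no. Count so far: 5
Gen 8: crossing 1x3. Involves strand 2? no. Count so far: 5
Gen 9: crossing 2x3. Involves strand 2? yes. Count so far: 6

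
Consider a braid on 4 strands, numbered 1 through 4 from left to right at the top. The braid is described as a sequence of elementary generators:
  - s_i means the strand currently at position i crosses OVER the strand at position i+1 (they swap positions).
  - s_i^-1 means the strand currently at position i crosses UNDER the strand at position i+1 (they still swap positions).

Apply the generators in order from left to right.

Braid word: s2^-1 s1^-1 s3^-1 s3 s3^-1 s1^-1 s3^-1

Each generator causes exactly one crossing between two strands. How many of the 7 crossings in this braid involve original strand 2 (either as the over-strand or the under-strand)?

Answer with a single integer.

Answer: 5

Derivation:
Gen 1: crossing 2x3. Involves strand 2? yes. Count so far: 1
Gen 2: crossing 1x3. Involves strand 2? no. Count so far: 1
Gen 3: crossing 2x4. Involves strand 2? yes. Count so far: 2
Gen 4: crossing 4x2. Involves strand 2? yes. Count so far: 3
Gen 5: crossing 2x4. Involves strand 2? yes. Count so far: 4
Gen 6: crossing 3x1. Involves strand 2? no. Count so far: 4
Gen 7: crossing 4x2. Involves strand 2? yes. Count so far: 5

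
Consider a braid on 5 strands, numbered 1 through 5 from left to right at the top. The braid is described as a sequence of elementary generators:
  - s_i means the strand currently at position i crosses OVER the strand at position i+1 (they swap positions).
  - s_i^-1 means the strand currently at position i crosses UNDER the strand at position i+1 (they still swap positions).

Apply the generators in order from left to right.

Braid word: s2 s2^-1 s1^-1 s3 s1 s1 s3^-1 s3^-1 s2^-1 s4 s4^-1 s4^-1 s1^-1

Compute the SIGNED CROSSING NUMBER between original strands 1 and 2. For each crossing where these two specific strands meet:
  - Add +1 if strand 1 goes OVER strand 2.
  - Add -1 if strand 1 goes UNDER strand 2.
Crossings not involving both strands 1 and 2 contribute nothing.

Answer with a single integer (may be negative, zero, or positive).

Gen 1: crossing 2x3. Both 1&2? no. Sum: 0
Gen 2: crossing 3x2. Both 1&2? no. Sum: 0
Gen 3: 1 under 2. Both 1&2? yes. Contrib: -1. Sum: -1
Gen 4: crossing 3x4. Both 1&2? no. Sum: -1
Gen 5: 2 over 1. Both 1&2? yes. Contrib: -1. Sum: -2
Gen 6: 1 over 2. Both 1&2? yes. Contrib: +1. Sum: -1
Gen 7: crossing 4x3. Both 1&2? no. Sum: -1
Gen 8: crossing 3x4. Both 1&2? no. Sum: -1
Gen 9: crossing 1x4. Both 1&2? no. Sum: -1
Gen 10: crossing 3x5. Both 1&2? no. Sum: -1
Gen 11: crossing 5x3. Both 1&2? no. Sum: -1
Gen 12: crossing 3x5. Both 1&2? no. Sum: -1
Gen 13: crossing 2x4. Both 1&2? no. Sum: -1

Answer: -1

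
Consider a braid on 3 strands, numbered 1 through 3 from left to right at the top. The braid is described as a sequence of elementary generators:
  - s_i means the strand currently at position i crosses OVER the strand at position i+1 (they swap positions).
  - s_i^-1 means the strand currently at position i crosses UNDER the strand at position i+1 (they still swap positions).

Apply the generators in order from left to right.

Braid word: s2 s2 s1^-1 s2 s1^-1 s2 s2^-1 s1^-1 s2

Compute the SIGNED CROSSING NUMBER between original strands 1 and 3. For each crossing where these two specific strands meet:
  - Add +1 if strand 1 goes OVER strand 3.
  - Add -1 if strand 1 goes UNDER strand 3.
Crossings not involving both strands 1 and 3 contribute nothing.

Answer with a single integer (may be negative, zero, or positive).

Answer: 0

Derivation:
Gen 1: crossing 2x3. Both 1&3? no. Sum: 0
Gen 2: crossing 3x2. Both 1&3? no. Sum: 0
Gen 3: crossing 1x2. Both 1&3? no. Sum: 0
Gen 4: 1 over 3. Both 1&3? yes. Contrib: +1. Sum: 1
Gen 5: crossing 2x3. Both 1&3? no. Sum: 1
Gen 6: crossing 2x1. Both 1&3? no. Sum: 1
Gen 7: crossing 1x2. Both 1&3? no. Sum: 1
Gen 8: crossing 3x2. Both 1&3? no. Sum: 1
Gen 9: 3 over 1. Both 1&3? yes. Contrib: -1. Sum: 0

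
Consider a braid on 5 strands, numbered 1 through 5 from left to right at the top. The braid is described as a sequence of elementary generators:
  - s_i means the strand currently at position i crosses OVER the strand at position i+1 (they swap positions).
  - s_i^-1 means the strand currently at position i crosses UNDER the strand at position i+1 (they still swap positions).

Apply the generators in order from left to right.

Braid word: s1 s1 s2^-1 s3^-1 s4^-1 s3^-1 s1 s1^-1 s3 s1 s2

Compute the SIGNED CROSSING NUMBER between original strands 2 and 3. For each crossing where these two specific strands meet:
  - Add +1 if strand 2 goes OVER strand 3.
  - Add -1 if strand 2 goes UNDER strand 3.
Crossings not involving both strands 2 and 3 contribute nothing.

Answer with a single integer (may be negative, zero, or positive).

Answer: -1

Derivation:
Gen 1: crossing 1x2. Both 2&3? no. Sum: 0
Gen 2: crossing 2x1. Both 2&3? no. Sum: 0
Gen 3: 2 under 3. Both 2&3? yes. Contrib: -1. Sum: -1
Gen 4: crossing 2x4. Both 2&3? no. Sum: -1
Gen 5: crossing 2x5. Both 2&3? no. Sum: -1
Gen 6: crossing 4x5. Both 2&3? no. Sum: -1
Gen 7: crossing 1x3. Both 2&3? no. Sum: -1
Gen 8: crossing 3x1. Both 2&3? no. Sum: -1
Gen 9: crossing 5x4. Both 2&3? no. Sum: -1
Gen 10: crossing 1x3. Both 2&3? no. Sum: -1
Gen 11: crossing 1x4. Both 2&3? no. Sum: -1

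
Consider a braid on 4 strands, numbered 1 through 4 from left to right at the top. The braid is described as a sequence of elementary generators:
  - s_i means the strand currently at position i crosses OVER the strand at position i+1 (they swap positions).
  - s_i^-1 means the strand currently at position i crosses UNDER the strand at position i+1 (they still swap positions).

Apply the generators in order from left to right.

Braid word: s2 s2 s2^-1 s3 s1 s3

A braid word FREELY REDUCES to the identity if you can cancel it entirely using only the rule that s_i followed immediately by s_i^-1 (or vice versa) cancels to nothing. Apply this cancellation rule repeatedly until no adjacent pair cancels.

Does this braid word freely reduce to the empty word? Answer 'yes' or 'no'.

Answer: no

Derivation:
Gen 1 (s2): push. Stack: [s2]
Gen 2 (s2): push. Stack: [s2 s2]
Gen 3 (s2^-1): cancels prior s2. Stack: [s2]
Gen 4 (s3): push. Stack: [s2 s3]
Gen 5 (s1): push. Stack: [s2 s3 s1]
Gen 6 (s3): push. Stack: [s2 s3 s1 s3]
Reduced word: s2 s3 s1 s3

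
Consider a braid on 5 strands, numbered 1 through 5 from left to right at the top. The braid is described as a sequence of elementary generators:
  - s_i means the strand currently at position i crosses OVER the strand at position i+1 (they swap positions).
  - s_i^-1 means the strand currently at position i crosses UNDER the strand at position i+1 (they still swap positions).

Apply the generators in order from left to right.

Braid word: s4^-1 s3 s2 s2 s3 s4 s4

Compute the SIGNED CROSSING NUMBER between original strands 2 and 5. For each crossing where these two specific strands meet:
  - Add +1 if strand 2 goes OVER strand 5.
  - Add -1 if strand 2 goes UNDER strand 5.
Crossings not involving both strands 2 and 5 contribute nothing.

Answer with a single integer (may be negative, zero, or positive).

Gen 1: crossing 4x5. Both 2&5? no. Sum: 0
Gen 2: crossing 3x5. Both 2&5? no. Sum: 0
Gen 3: 2 over 5. Both 2&5? yes. Contrib: +1. Sum: 1
Gen 4: 5 over 2. Both 2&5? yes. Contrib: -1. Sum: 0
Gen 5: crossing 5x3. Both 2&5? no. Sum: 0
Gen 6: crossing 5x4. Both 2&5? no. Sum: 0
Gen 7: crossing 4x5. Both 2&5? no. Sum: 0

Answer: 0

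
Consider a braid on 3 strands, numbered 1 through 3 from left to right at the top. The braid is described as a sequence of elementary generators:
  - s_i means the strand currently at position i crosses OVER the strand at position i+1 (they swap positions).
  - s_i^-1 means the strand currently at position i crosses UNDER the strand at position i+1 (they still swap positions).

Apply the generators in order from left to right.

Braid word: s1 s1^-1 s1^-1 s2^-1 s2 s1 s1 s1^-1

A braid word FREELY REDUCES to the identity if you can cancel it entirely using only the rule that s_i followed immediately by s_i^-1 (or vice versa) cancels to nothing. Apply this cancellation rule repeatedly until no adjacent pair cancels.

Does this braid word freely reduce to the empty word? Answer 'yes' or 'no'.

Answer: yes

Derivation:
Gen 1 (s1): push. Stack: [s1]
Gen 2 (s1^-1): cancels prior s1. Stack: []
Gen 3 (s1^-1): push. Stack: [s1^-1]
Gen 4 (s2^-1): push. Stack: [s1^-1 s2^-1]
Gen 5 (s2): cancels prior s2^-1. Stack: [s1^-1]
Gen 6 (s1): cancels prior s1^-1. Stack: []
Gen 7 (s1): push. Stack: [s1]
Gen 8 (s1^-1): cancels prior s1. Stack: []
Reduced word: (empty)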